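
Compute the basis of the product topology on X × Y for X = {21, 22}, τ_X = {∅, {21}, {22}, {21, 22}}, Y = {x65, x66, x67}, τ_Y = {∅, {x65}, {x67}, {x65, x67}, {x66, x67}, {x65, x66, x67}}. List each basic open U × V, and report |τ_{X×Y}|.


Basis B = {∅ × ∅, {21} × {x65}, {21} × {x67}, {22} × {x65}, {22} × {x67}, {21} × {x65, x67}, {21, 22} × {x65}, {21} × {x66, x67}, {21, 22} × {x67}, {22} × {x65, x67}, {22} × {x66, x67}, {21} × {x65, x66, x67}, {22} × {x65, x66, x67}, {21, 22} × {x65, x67}, {21, 22} × {x66, x67}, {21, 22} × {x65, x66, x67}}; |τ_{X×Y}| = 36.

Enumerate products U × V with U ∈ τ_X, V ∈ τ_Y (deduplicated):
  ∅ × ∅ = {} (∅)
  {21} × {x65} = {(21,x65)}
  {21} × {x67} = {(21,x67)}
  {22} × {x65} = {(22,x65)}
  {22} × {x67} = {(22,x67)}
  {21} × {x65, x67} = {(21,x65), (21,x67)}
  {21, 22} × {x65} = {(21,x65), (22,x65)}
  {21} × {x66, x67} = {(21,x66), (21,x67)}
  {21, 22} × {x67} = {(21,x67), (22,x67)}
  {22} × {x65, x67} = {(22,x65), (22,x67)}
  {22} × {x66, x67} = {(22,x66), (22,x67)}
  {21} × {x65, x66, x67} = {(21,x65), (21,x66), (21,x67)}
  {22} × {x65, x66, x67} = {(22,x65), (22,x66), (22,x67)}
  {21, 22} × {x65, x67} = {(21,x65), (21,x67), (22,x65), (22,x67)}
  {21, 22} × {x66, x67} = {(21,x66), (21,x67), (22,x66), (22,x67)}
  {21, 22} × {x65, x66, x67} = {(21,x65), (21,x66), (21,x67), (22,x65), (22,x66), (22,x67)}
These 16 distinct sets form the basis B.
Close under arbitrary unions to get τ_{X×Y}; counting gives |τ_{X×Y}| = 36.


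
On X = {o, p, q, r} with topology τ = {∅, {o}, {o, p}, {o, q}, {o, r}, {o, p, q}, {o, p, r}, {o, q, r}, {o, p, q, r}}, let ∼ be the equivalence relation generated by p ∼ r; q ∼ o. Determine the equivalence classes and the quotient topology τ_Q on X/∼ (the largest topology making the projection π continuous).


X/∼ = {[o=q], [p=r]}; |τ_Q| = 3.

Equivalence classes: [o=q], [p=r].
Quotient map π: X → X/∼ sends o ↦ [o=q], p ↦ [p=r], q ↦ [o=q], r ↦ [p=r].
For each subset V ⊆ X/∼, compute π^{-1}(V) ⊆ X and check whether π^{-1}(V) ∈ τ. V is open in τ_Q iff π^{-1}(V) ∈ τ.
  V = {}: π^{-1}(V) = ∅ ∈ τ ✓.
  V = {[o=q]}: π^{-1}(V) = {o, q} ∈ τ ✓.
  V = {[p=r]}: π^{-1}(V) = {p, r} ∉ τ ✗.
  V = {[o=q], [p=r]}: π^{-1}(V) = {o, p, q, r} ∈ τ ✓.
Open sets in the quotient: τ_Q = {{}, {[o=q]}, {[o=q], [p=r]}} (3 elements).


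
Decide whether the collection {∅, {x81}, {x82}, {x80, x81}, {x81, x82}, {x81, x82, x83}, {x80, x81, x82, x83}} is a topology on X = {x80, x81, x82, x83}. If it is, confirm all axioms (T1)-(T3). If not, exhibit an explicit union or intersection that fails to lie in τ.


τ is NOT a topology on X.

Axiom (T1): ∅ ∈ τ? Yes; X ∈ τ? Yes.
Axiom (T2/T3): check pairwise unions and intersections of members of τ.
Counterexample for (T2): {x82} ∪ {x80, x81} = {x80, x81, x82} ∉ τ. Therefore τ is NOT a topology.


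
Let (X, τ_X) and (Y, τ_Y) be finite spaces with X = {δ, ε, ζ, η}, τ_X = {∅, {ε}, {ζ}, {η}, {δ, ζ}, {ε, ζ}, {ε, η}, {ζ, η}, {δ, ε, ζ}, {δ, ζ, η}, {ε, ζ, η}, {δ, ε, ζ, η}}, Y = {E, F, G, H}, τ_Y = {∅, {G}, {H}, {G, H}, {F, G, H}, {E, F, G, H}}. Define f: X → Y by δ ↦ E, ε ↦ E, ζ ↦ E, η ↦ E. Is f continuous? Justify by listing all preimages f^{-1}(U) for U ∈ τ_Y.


f IS continuous.

Compute f^{-1}(U) for each U ∈ τ_Y:
  U = ∅: f^{-1}(U) = ∅ ∈ τ_X ✓.
  U = {G}: f^{-1}(U) = ∅ ∈ τ_X ✓.
  U = {H}: f^{-1}(U) = ∅ ∈ τ_X ✓.
  U = {G, H}: f^{-1}(U) = ∅ ∈ τ_X ✓.
  U = {F, G, H}: f^{-1}(U) = ∅ ∈ τ_X ✓.
  U = {E, F, G, H}: f^{-1}(U) = {δ, ε, ζ, η} ∈ τ_X ✓.
Every preimage lies in τ_X, so f IS continuous.


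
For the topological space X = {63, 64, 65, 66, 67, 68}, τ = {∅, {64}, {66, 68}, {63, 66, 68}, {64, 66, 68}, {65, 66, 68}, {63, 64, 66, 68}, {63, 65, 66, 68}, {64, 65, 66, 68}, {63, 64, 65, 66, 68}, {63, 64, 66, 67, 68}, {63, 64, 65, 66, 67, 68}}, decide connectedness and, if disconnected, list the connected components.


(X, τ) is connected.

Find clopen sets (U ∈ τ with X ∖ U ∈ τ):
  U = ∅, X ∖ U = {63, 64, 65, 66, 67, 68} — both open, so U is clopen.
  U = {63, 64, 65, 66, 67, 68}, X ∖ U = ∅ — both open, so U is clopen.
Only trivial clopens (∅ and X) exist, so (X, τ) is connected.
Compute connected components by grouping points that agree on all clopens:
  component: {63, 64, 65, 66, 67, 68}


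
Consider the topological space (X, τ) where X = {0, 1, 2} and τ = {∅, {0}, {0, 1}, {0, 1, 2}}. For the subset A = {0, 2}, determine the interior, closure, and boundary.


int(A) = {0}, cl(A) = {0, 1, 2}, ∂A = {1, 2}.

Closed sets in (X, τ) are complements of opens:
  closed(X, τ) = {∅, {2}, {1, 2}, {0, 1, 2}}.
int(A) = ⋃ {U ∈ τ : U ⊆ A}. Opens contained in A: ∅, {0}.
Taking the union of these: int(A) = {0}.
cl(A) = ⋂ {C closed : A ⊆ C}. Closed sets containing A: {0, 1, 2}.
Intersecting these: cl(A) = {0, 1, 2}.
∂A = cl(A) ∖ int(A) = {0, 1, 2} ∖ {0} = {1, 2}.


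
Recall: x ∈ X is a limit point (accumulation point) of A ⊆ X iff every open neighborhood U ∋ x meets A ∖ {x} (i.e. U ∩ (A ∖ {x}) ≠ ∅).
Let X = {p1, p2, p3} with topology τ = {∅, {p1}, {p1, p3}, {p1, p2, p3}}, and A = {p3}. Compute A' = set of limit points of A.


A' = {p2}

For each x ∈ X, list the open sets U ∈ τ with x ∈ U, then check whether U ∩ (A ∖ {x}) ≠ ∅ for every such U.
  x = p1: open {p1} ∋ x has {p1} ∩ (A ∖ {p1}) = ∅, so x is NOT a limit point.
  x = p2: opens ∋ x are {p1, p2, p3}; each meets A ∖ {p2}, so x IS a limit point.
  x = p3: open {p1, p3} ∋ x has {p1, p3} ∩ (A ∖ {p3}) = ∅, so x is NOT a limit point.
Collecting: A' = {p2}.


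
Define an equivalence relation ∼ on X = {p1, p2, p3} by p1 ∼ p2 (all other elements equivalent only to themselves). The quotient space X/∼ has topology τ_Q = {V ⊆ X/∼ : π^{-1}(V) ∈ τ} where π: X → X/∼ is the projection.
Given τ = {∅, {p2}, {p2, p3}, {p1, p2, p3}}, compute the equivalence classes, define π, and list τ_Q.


X/∼ = {[p1=p2], [p3]}; |τ_Q| = 2.

Equivalence classes: [p1=p2], [p3].
Quotient map π: X → X/∼ sends p1 ↦ [p1=p2], p2 ↦ [p1=p2], p3 ↦ [p3].
For each subset V ⊆ X/∼, compute π^{-1}(V) ⊆ X and check whether π^{-1}(V) ∈ τ. V is open in τ_Q iff π^{-1}(V) ∈ τ.
  V = {}: π^{-1}(V) = ∅ ∈ τ ✓.
  V = {[p1=p2]}: π^{-1}(V) = {p1, p2} ∉ τ ✗.
  V = {[p3]}: π^{-1}(V) = {p3} ∉ τ ✗.
  V = {[p1=p2], [p3]}: π^{-1}(V) = {p1, p2, p3} ∈ τ ✓.
Open sets in the quotient: τ_Q = {{}, {[p1=p2], [p3]}} (2 elements).


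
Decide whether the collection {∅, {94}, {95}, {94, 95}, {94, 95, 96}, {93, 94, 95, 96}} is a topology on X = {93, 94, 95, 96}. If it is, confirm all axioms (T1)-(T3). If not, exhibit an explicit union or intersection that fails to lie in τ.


τ IS a topology on X.

Axiom (T1): ∅ ∈ τ? Yes; X ∈ τ? Yes.
Axiom (T2/T3): check pairwise unions and intersections of members of τ.
All pairwise intersections and unions checked — each lies in τ. Therefore τ satisfies (T1), (T2), (T3): it IS a topology on X.


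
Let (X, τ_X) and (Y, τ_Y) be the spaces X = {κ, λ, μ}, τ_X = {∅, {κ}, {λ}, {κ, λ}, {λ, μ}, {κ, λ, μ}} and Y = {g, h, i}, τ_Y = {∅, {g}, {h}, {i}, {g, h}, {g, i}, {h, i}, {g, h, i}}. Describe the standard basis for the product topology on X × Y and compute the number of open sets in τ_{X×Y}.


Basis B = {∅ × ∅, {κ} × {g}, {κ} × {h}, {κ} × {i}, {λ} × {g}, {λ} × {h}, {λ} × {i}, {κ} × {g, h}, {κ} × {g, i}, {κ, λ} × {g}, {κ} × {h, i}, {κ, λ} × {h}, {κ, λ} × {i}, {λ} × {g, h}, {λ} × {g, i}, {λ, μ} × {g}, {λ} × {h, i}, {λ, μ} × {h}, {λ, μ} × {i}, {κ} × {g, h, i}, {κ, λ, μ} × {g}, {κ, λ, μ} × {h}, {κ, λ, μ} × {i}, {λ} × {g, h, i}, {κ, λ} × {g, h}, {κ, λ} × {g, i}, {κ, λ} × {h, i}, {λ, μ} × {g, h}, {λ, μ} × {g, i}, {λ, μ} × {h, i}, {κ, λ} × {g, h, i}, {κ, λ, μ} × {g, h}, {κ, λ, μ} × {g, i}, {κ, λ, μ} × {h, i}, {λ, μ} × {g, h, i}, {κ, λ, μ} × {g, h, i}}; |τ_{X×Y}| = 216.

Enumerate products U × V with U ∈ τ_X, V ∈ τ_Y (deduplicated):
  ∅ × ∅ = {} (∅)
  {κ} × {g} = {(κ,g)}
  {κ} × {h} = {(κ,h)}
  {κ} × {i} = {(κ,i)}
  {λ} × {g} = {(λ,g)}
  {λ} × {h} = {(λ,h)}
  {λ} × {i} = {(λ,i)}
  {κ} × {g, h} = {(κ,g), (κ,h)}
  {κ} × {g, i} = {(κ,g), (κ,i)}
  {κ, λ} × {g} = {(κ,g), (λ,g)}
  {κ} × {h, i} = {(κ,h), (κ,i)}
  {κ, λ} × {h} = {(κ,h), (λ,h)}
  {κ, λ} × {i} = {(κ,i), (λ,i)}
  {λ} × {g, h} = {(λ,g), (λ,h)}
  {λ} × {g, i} = {(λ,g), (λ,i)}
  {λ, μ} × {g} = {(λ,g), (μ,g)}
  {λ} × {h, i} = {(λ,h), (λ,i)}
  {λ, μ} × {h} = {(λ,h), (μ,h)}
  {λ, μ} × {i} = {(λ,i), (μ,i)}
  {κ} × {g, h, i} = {(κ,g), (κ,h), (κ,i)}
  {κ, λ, μ} × {g} = {(κ,g), (λ,g), (μ,g)}
  {κ, λ, μ} × {h} = {(κ,h), (λ,h), (μ,h)}
  {κ, λ, μ} × {i} = {(κ,i), (λ,i), (μ,i)}
  {λ} × {g, h, i} = {(λ,g), (λ,h), (λ,i)}
  {κ, λ} × {g, h} = {(κ,g), (κ,h), (λ,g), (λ,h)}
  {κ, λ} × {g, i} = {(κ,g), (κ,i), (λ,g), (λ,i)}
  {κ, λ} × {h, i} = {(κ,h), (κ,i), (λ,h), (λ,i)}
  {λ, μ} × {g, h} = {(λ,g), (λ,h), (μ,g), (μ,h)}
  {λ, μ} × {g, i} = {(λ,g), (λ,i), (μ,g), (μ,i)}
  {λ, μ} × {h, i} = {(λ,h), (λ,i), (μ,h), (μ,i)}
  {κ, λ} × {g, h, i} = {(κ,g), (κ,h), (κ,i), (λ,g), (λ,h), (λ,i)}
  {κ, λ, μ} × {g, h} = {(κ,g), (κ,h), (λ,g), (λ,h), (μ,g), (μ,h)}
  {κ, λ, μ} × {g, i} = {(κ,g), (κ,i), (λ,g), (λ,i), (μ,g), (μ,i)}
  {κ, λ, μ} × {h, i} = {(κ,h), (κ,i), (λ,h), (λ,i), (μ,h), (μ,i)}
  {λ, μ} × {g, h, i} = {(λ,g), (λ,h), (λ,i), (μ,g), (μ,h), (μ,i)}
  {κ, λ, μ} × {g, h, i} = {(κ,g), (κ,h), (κ,i), (λ,g), (λ,h), (λ,i), (μ,g), (μ,h), (μ,i)}
These 36 distinct sets form the basis B.
Close under arbitrary unions to get τ_{X×Y}; counting gives |τ_{X×Y}| = 216.


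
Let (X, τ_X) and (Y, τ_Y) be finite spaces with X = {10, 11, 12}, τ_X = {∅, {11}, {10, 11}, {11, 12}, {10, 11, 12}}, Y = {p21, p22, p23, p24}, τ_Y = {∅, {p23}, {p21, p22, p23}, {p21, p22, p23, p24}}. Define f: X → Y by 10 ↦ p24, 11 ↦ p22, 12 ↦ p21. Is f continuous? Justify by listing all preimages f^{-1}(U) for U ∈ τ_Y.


f IS continuous.

Compute f^{-1}(U) for each U ∈ τ_Y:
  U = ∅: f^{-1}(U) = ∅ ∈ τ_X ✓.
  U = {p23}: f^{-1}(U) = ∅ ∈ τ_X ✓.
  U = {p21, p22, p23}: f^{-1}(U) = {11, 12} ∈ τ_X ✓.
  U = {p21, p22, p23, p24}: f^{-1}(U) = {10, 11, 12} ∈ τ_X ✓.
Every preimage lies in τ_X, so f IS continuous.


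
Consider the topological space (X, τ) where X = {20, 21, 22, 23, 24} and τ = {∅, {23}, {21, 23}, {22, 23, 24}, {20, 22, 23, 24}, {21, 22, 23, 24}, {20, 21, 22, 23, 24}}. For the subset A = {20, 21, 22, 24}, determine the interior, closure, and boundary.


int(A) = ∅, cl(A) = {20, 21, 22, 24}, ∂A = {20, 21, 22, 24}.

Closed sets in (X, τ) are complements of opens:
  closed(X, τ) = {∅, {20}, {21}, {20, 21}, {20, 22, 24}, {20, 21, 22, 24}, {20, 21, 22, 23, 24}}.
int(A) = ⋃ {U ∈ τ : U ⊆ A}. Opens contained in A: ∅.
Taking the union of these: int(A) = ∅.
cl(A) = ⋂ {C closed : A ⊆ C}. Closed sets containing A: {20, 21, 22, 24}, {20, 21, 22, 23, 24}.
Intersecting these: cl(A) = {20, 21, 22, 24}.
∂A = cl(A) ∖ int(A) = {20, 21, 22, 24} ∖ ∅ = {20, 21, 22, 24}.


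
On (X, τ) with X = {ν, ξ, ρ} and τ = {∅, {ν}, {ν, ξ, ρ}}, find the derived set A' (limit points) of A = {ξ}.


A' = {ρ}

For each x ∈ X, list the open sets U ∈ τ with x ∈ U, then check whether U ∩ (A ∖ {x}) ≠ ∅ for every such U.
  x = ν: open {ν} ∋ x has {ν} ∩ (A ∖ {ν}) = ∅, so x is NOT a limit point.
  x = ξ: open {ν, ξ, ρ} ∋ x has {ν, ξ, ρ} ∩ (A ∖ {ξ}) = ∅, so x is NOT a limit point.
  x = ρ: opens ∋ x are {ν, ξ, ρ}; each meets A ∖ {ρ}, so x IS a limit point.
Collecting: A' = {ρ}.


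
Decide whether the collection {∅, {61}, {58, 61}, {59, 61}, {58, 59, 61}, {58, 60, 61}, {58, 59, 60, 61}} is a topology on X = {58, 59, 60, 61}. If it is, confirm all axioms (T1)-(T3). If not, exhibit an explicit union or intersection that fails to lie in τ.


τ IS a topology on X.

Axiom (T1): ∅ ∈ τ? Yes; X ∈ τ? Yes.
Axiom (T2/T3): check pairwise unions and intersections of members of τ.
All pairwise intersections and unions checked — each lies in τ. Therefore τ satisfies (T1), (T2), (T3): it IS a topology on X.


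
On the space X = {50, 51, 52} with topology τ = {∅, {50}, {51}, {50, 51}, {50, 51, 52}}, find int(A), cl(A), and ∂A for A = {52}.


int(A) = ∅, cl(A) = {52}, ∂A = {52}.

Closed sets in (X, τ) are complements of opens:
  closed(X, τ) = {∅, {52}, {50, 52}, {51, 52}, {50, 51, 52}}.
int(A) = ⋃ {U ∈ τ : U ⊆ A}. Opens contained in A: ∅.
Taking the union of these: int(A) = ∅.
cl(A) = ⋂ {C closed : A ⊆ C}. Closed sets containing A: {52}, {50, 52}, {51, 52}, {50, 51, 52}.
Intersecting these: cl(A) = {52}.
∂A = cl(A) ∖ int(A) = {52} ∖ ∅ = {52}.


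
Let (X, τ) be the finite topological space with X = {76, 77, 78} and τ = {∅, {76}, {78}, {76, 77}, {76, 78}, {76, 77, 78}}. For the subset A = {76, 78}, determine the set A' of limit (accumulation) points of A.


A' = {77}

For each x ∈ X, list the open sets U ∈ τ with x ∈ U, then check whether U ∩ (A ∖ {x}) ≠ ∅ for every such U.
  x = 76: open {76} ∋ x has {76} ∩ (A ∖ {76}) = ∅, so x is NOT a limit point.
  x = 77: opens ∋ x are {76, 77}, {76, 77, 78}; each meets A ∖ {77}, so x IS a limit point.
  x = 78: open {78} ∋ x has {78} ∩ (A ∖ {78}) = ∅, so x is NOT a limit point.
Collecting: A' = {77}.


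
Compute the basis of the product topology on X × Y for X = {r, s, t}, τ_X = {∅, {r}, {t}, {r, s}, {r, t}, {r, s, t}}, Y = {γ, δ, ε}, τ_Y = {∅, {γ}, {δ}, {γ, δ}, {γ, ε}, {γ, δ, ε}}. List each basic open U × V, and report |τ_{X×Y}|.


Basis B = {∅ × ∅, {r} × {γ}, {r} × {δ}, {t} × {γ}, {t} × {δ}, {r} × {γ, δ}, {r} × {γ, ε}, {r, s} × {γ}, {r, t} × {γ}, {r, s} × {δ}, {r, t} × {δ}, {t} × {γ, δ}, {t} × {γ, ε}, {r} × {γ, δ, ε}, {r, s, t} × {γ}, {r, s, t} × {δ}, {t} × {γ, δ, ε}, {r, s} × {γ, δ}, {r, t} × {γ, δ}, {r, s} × {γ, ε}, {r, t} × {γ, ε}, {r, s} × {γ, δ, ε}, {r, t} × {γ, δ, ε}, {r, s, t} × {γ, δ}, {r, s, t} × {γ, ε}, {r, s, t} × {γ, δ, ε}}; |τ_{X×Y}| = 108.

Enumerate products U × V with U ∈ τ_X, V ∈ τ_Y (deduplicated):
  ∅ × ∅ = {} (∅)
  {r} × {γ} = {(r,γ)}
  {r} × {δ} = {(r,δ)}
  {t} × {γ} = {(t,γ)}
  {t} × {δ} = {(t,δ)}
  {r} × {γ, δ} = {(r,γ), (r,δ)}
  {r} × {γ, ε} = {(r,γ), (r,ε)}
  {r, s} × {γ} = {(r,γ), (s,γ)}
  {r, t} × {γ} = {(r,γ), (t,γ)}
  {r, s} × {δ} = {(r,δ), (s,δ)}
  {r, t} × {δ} = {(r,δ), (t,δ)}
  {t} × {γ, δ} = {(t,γ), (t,δ)}
  {t} × {γ, ε} = {(t,γ), (t,ε)}
  {r} × {γ, δ, ε} = {(r,γ), (r,δ), (r,ε)}
  {r, s, t} × {γ} = {(r,γ), (s,γ), (t,γ)}
  {r, s, t} × {δ} = {(r,δ), (s,δ), (t,δ)}
  {t} × {γ, δ, ε} = {(t,γ), (t,δ), (t,ε)}
  {r, s} × {γ, δ} = {(r,γ), (r,δ), (s,γ), (s,δ)}
  {r, t} × {γ, δ} = {(r,γ), (r,δ), (t,γ), (t,δ)}
  {r, s} × {γ, ε} = {(r,γ), (r,ε), (s,γ), (s,ε)}
  {r, t} × {γ, ε} = {(r,γ), (r,ε), (t,γ), (t,ε)}
  {r, s} × {γ, δ, ε} = {(r,γ), (r,δ), (r,ε), (s,γ), (s,δ), (s,ε)}
  {r, t} × {γ, δ, ε} = {(r,γ), (r,δ), (r,ε), (t,γ), (t,δ), (t,ε)}
  {r, s, t} × {γ, δ} = {(r,γ), (r,δ), (s,γ), (s,δ), (t,γ), (t,δ)}
  {r, s, t} × {γ, ε} = {(r,γ), (r,ε), (s,γ), (s,ε), (t,γ), (t,ε)}
  {r, s, t} × {γ, δ, ε} = {(r,γ), (r,δ), (r,ε), (s,γ), (s,δ), (s,ε), (t,γ), (t,δ), (t,ε)}
These 26 distinct sets form the basis B.
Close under arbitrary unions to get τ_{X×Y}; counting gives |τ_{X×Y}| = 108.


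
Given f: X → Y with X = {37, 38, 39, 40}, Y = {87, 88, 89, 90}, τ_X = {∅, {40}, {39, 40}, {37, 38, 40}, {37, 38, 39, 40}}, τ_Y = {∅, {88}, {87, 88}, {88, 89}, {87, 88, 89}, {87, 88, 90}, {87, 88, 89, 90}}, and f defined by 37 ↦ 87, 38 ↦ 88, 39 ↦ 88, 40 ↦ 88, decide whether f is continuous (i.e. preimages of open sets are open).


f is NOT continuous.

Compute f^{-1}(U) for each U ∈ τ_Y:
  U = ∅: f^{-1}(U) = ∅ ∈ τ_X ✓.
  U = {88}: f^{-1}(U) = {38, 39, 40} ∉ τ_X ✗.
  U = {87, 88}: f^{-1}(U) = {37, 38, 39, 40} ∈ τ_X ✓.
  U = {88, 89}: f^{-1}(U) = {38, 39, 40} ∉ τ_X ✗.
  U = {87, 88, 89}: f^{-1}(U) = {37, 38, 39, 40} ∈ τ_X ✓.
  U = {87, 88, 90}: f^{-1}(U) = {37, 38, 39, 40} ∈ τ_X ✓.
  U = {87, 88, 89, 90}: f^{-1}(U) = {37, 38, 39, 40} ∈ τ_X ✓.
Found U = {88} with f^{-1}(U) = {38, 39, 40} not in τ_X. Therefore f is NOT continuous.


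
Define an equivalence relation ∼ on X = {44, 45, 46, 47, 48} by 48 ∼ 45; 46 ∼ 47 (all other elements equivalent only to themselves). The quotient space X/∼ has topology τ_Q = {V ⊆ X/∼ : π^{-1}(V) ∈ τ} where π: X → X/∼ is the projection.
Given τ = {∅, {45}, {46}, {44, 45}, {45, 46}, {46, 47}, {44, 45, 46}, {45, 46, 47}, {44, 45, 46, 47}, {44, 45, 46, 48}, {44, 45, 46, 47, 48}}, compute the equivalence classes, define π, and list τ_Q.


X/∼ = {[44], [45=48], [46=47]}; |τ_Q| = 3.

Equivalence classes: [44], [45=48], [46=47].
Quotient map π: X → X/∼ sends 44 ↦ [44], 45 ↦ [45=48], 46 ↦ [46=47], 47 ↦ [46=47], 48 ↦ [45=48].
For each subset V ⊆ X/∼, compute π^{-1}(V) ⊆ X and check whether π^{-1}(V) ∈ τ. V is open in τ_Q iff π^{-1}(V) ∈ τ.
  V = {}: π^{-1}(V) = ∅ ∈ τ ✓.
  V = {[44]}: π^{-1}(V) = {44} ∉ τ ✗.
  V = {[45=48]}: π^{-1}(V) = {45, 48} ∉ τ ✗.
  V = {[44], [45=48]}: π^{-1}(V) = {44, 45, 48} ∉ τ ✗.
  V = {[46=47]}: π^{-1}(V) = {46, 47} ∈ τ ✓.
  V = {[44], [46=47]}: π^{-1}(V) = {44, 46, 47} ∉ τ ✗.
  V = {[45=48], [46=47]}: π^{-1}(V) = {45, 46, 47, 48} ∉ τ ✗.
  V = {[44], [45=48], [46=47]}: π^{-1}(V) = {44, 45, 46, 47, 48} ∈ τ ✓.
Open sets in the quotient: τ_Q = {{}, {[46=47]}, {[44], [45=48], [46=47]}} (3 elements).


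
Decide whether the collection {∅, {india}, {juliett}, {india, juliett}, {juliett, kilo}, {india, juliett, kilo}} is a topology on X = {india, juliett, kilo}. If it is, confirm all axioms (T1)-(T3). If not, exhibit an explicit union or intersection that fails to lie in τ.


τ IS a topology on X.

Axiom (T1): ∅ ∈ τ? Yes; X ∈ τ? Yes.
Axiom (T2/T3): check pairwise unions and intersections of members of τ.
All pairwise intersections and unions checked — each lies in τ. Therefore τ satisfies (T1), (T2), (T3): it IS a topology on X.


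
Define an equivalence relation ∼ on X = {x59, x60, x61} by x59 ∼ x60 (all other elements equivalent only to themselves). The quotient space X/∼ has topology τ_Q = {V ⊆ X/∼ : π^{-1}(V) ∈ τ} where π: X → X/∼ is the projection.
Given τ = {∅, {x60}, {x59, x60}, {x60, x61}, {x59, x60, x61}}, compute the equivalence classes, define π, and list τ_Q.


X/∼ = {[x59=x60], [x61]}; |τ_Q| = 3.

Equivalence classes: [x59=x60], [x61].
Quotient map π: X → X/∼ sends x59 ↦ [x59=x60], x60 ↦ [x59=x60], x61 ↦ [x61].
For each subset V ⊆ X/∼, compute π^{-1}(V) ⊆ X and check whether π^{-1}(V) ∈ τ. V is open in τ_Q iff π^{-1}(V) ∈ τ.
  V = {}: π^{-1}(V) = ∅ ∈ τ ✓.
  V = {[x59=x60]}: π^{-1}(V) = {x59, x60} ∈ τ ✓.
  V = {[x61]}: π^{-1}(V) = {x61} ∉ τ ✗.
  V = {[x59=x60], [x61]}: π^{-1}(V) = {x59, x60, x61} ∈ τ ✓.
Open sets in the quotient: τ_Q = {{}, {[x59=x60]}, {[x59=x60], [x61]}} (3 elements).


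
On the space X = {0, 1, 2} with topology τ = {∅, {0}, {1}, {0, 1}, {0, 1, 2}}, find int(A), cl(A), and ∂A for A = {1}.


int(A) = {1}, cl(A) = {1, 2}, ∂A = {2}.

Closed sets in (X, τ) are complements of opens:
  closed(X, τ) = {∅, {2}, {0, 2}, {1, 2}, {0, 1, 2}}.
int(A) = ⋃ {U ∈ τ : U ⊆ A}. Opens contained in A: ∅, {1}.
Taking the union of these: int(A) = {1}.
cl(A) = ⋂ {C closed : A ⊆ C}. Closed sets containing A: {1, 2}, {0, 1, 2}.
Intersecting these: cl(A) = {1, 2}.
∂A = cl(A) ∖ int(A) = {1, 2} ∖ {1} = {2}.


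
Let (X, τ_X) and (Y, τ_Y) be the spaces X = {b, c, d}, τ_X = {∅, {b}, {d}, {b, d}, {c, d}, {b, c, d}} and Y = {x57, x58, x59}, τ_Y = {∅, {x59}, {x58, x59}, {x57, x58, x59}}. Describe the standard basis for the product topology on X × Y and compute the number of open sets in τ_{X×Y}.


Basis B = {∅ × ∅, {b} × {x59}, {d} × {x59}, {b} × {x58, x59}, {b, d} × {x59}, {c, d} × {x59}, {d} × {x58, x59}, {b} × {x57, x58, x59}, {b, c, d} × {x59}, {d} × {x57, x58, x59}, {b, d} × {x58, x59}, {c, d} × {x58, x59}, {b, d} × {x57, x58, x59}, {b, c, d} × {x58, x59}, {c, d} × {x57, x58, x59}, {b, c, d} × {x57, x58, x59}}; |τ_{X×Y}| = 40.

Enumerate products U × V with U ∈ τ_X, V ∈ τ_Y (deduplicated):
  ∅ × ∅ = {} (∅)
  {b} × {x59} = {(b,x59)}
  {d} × {x59} = {(d,x59)}
  {b} × {x58, x59} = {(b,x58), (b,x59)}
  {b, d} × {x59} = {(b,x59), (d,x59)}
  {c, d} × {x59} = {(c,x59), (d,x59)}
  {d} × {x58, x59} = {(d,x58), (d,x59)}
  {b} × {x57, x58, x59} = {(b,x57), (b,x58), (b,x59)}
  {b, c, d} × {x59} = {(b,x59), (c,x59), (d,x59)}
  {d} × {x57, x58, x59} = {(d,x57), (d,x58), (d,x59)}
  {b, d} × {x58, x59} = {(b,x58), (b,x59), (d,x58), (d,x59)}
  {c, d} × {x58, x59} = {(c,x58), (c,x59), (d,x58), (d,x59)}
  {b, d} × {x57, x58, x59} = {(b,x57), (b,x58), (b,x59), (d,x57), (d,x58), (d,x59)}
  {b, c, d} × {x58, x59} = {(b,x58), (b,x59), (c,x58), (c,x59), (d,x58), (d,x59)}
  {c, d} × {x57, x58, x59} = {(c,x57), (c,x58), (c,x59), (d,x57), (d,x58), (d,x59)}
  {b, c, d} × {x57, x58, x59} = {(b,x57), (b,x58), (b,x59), (c,x57), (c,x58), (c,x59), (d,x57), (d,x58), (d,x59)}
These 16 distinct sets form the basis B.
Close under arbitrary unions to get τ_{X×Y}; counting gives |τ_{X×Y}| = 40.


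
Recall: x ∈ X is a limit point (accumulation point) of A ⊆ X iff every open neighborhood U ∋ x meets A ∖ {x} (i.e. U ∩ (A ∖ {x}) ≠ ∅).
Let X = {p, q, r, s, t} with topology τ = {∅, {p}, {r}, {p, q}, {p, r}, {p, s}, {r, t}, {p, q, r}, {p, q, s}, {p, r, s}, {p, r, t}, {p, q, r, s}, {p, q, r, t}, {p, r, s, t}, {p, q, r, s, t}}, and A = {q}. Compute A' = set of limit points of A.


A' = ∅

For each x ∈ X, list the open sets U ∈ τ with x ∈ U, then check whether U ∩ (A ∖ {x}) ≠ ∅ for every such U.
  x = p: open {p} ∋ x has {p} ∩ (A ∖ {p}) = ∅, so x is NOT a limit point.
  x = q: open {p, q} ∋ x has {p, q} ∩ (A ∖ {q}) = ∅, so x is NOT a limit point.
  x = r: open {r} ∋ x has {r} ∩ (A ∖ {r}) = ∅, so x is NOT a limit point.
  x = s: open {p, s} ∋ x has {p, s} ∩ (A ∖ {s}) = ∅, so x is NOT a limit point.
  x = t: open {r, t} ∋ x has {r, t} ∩ (A ∖ {t}) = ∅, so x is NOT a limit point.
Collecting: A' = ∅.


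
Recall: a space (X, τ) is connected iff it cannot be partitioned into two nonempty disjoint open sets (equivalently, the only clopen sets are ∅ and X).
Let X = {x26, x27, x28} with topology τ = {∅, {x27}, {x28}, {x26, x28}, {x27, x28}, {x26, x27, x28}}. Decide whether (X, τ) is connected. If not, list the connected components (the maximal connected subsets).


(X, τ) is disconnected; components = [{x27}, {x26, x28}].

Find clopen sets (U ∈ τ with X ∖ U ∈ τ):
  U = ∅, X ∖ U = {x26, x27, x28} — both open, so U is clopen.
  U = {x27}, X ∖ U = {x26, x28} — both open, so U is clopen.
  U = {x26, x28}, X ∖ U = {x27} — both open, so U is clopen.
  U = {x26, x27, x28}, X ∖ U = ∅ — both open, so U is clopen.
Nontrivial clopen(s) exist: e.g. {x26, x28}. So (X, τ) is disconnected.
Compute connected components by grouping points that agree on all clopens:
  component: {x27}
  component: {x26, x28}


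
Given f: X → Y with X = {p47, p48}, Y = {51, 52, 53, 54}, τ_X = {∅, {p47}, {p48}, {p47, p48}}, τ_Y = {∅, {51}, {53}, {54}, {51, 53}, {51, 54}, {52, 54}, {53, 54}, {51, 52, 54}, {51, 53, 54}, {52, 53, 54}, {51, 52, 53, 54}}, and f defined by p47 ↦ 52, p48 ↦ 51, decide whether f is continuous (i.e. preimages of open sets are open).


f IS continuous.

Compute f^{-1}(U) for each U ∈ τ_Y:
  U = ∅: f^{-1}(U) = ∅ ∈ τ_X ✓.
  U = {51}: f^{-1}(U) = {p48} ∈ τ_X ✓.
  U = {53}: f^{-1}(U) = ∅ ∈ τ_X ✓.
  U = {54}: f^{-1}(U) = ∅ ∈ τ_X ✓.
  U = {51, 53}: f^{-1}(U) = {p48} ∈ τ_X ✓.
  U = {51, 54}: f^{-1}(U) = {p48} ∈ τ_X ✓.
  U = {52, 54}: f^{-1}(U) = {p47} ∈ τ_X ✓.
  U = {53, 54}: f^{-1}(U) = ∅ ∈ τ_X ✓.
  U = {51, 52, 54}: f^{-1}(U) = {p47, p48} ∈ τ_X ✓.
  U = {51, 53, 54}: f^{-1}(U) = {p48} ∈ τ_X ✓.
  U = {52, 53, 54}: f^{-1}(U) = {p47} ∈ τ_X ✓.
  U = {51, 52, 53, 54}: f^{-1}(U) = {p47, p48} ∈ τ_X ✓.
Every preimage lies in τ_X, so f IS continuous.


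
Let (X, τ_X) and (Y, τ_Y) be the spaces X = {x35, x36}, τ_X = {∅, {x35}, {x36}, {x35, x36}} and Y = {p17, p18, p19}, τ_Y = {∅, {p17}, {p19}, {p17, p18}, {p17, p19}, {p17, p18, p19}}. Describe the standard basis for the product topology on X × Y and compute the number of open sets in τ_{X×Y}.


Basis B = {∅ × ∅, {x35} × {p17}, {x35} × {p19}, {x36} × {p17}, {x36} × {p19}, {x35} × {p17, p18}, {x35} × {p17, p19}, {x35, x36} × {p17}, {x35, x36} × {p19}, {x36} × {p17, p18}, {x36} × {p17, p19}, {x35} × {p17, p18, p19}, {x36} × {p17, p18, p19}, {x35, x36} × {p17, p18}, {x35, x36} × {p17, p19}, {x35, x36} × {p17, p18, p19}}; |τ_{X×Y}| = 36.

Enumerate products U × V with U ∈ τ_X, V ∈ τ_Y (deduplicated):
  ∅ × ∅ = {} (∅)
  {x35} × {p17} = {(x35,p17)}
  {x35} × {p19} = {(x35,p19)}
  {x36} × {p17} = {(x36,p17)}
  {x36} × {p19} = {(x36,p19)}
  {x35} × {p17, p18} = {(x35,p17), (x35,p18)}
  {x35} × {p17, p19} = {(x35,p17), (x35,p19)}
  {x35, x36} × {p17} = {(x35,p17), (x36,p17)}
  {x35, x36} × {p19} = {(x35,p19), (x36,p19)}
  {x36} × {p17, p18} = {(x36,p17), (x36,p18)}
  {x36} × {p17, p19} = {(x36,p17), (x36,p19)}
  {x35} × {p17, p18, p19} = {(x35,p17), (x35,p18), (x35,p19)}
  {x36} × {p17, p18, p19} = {(x36,p17), (x36,p18), (x36,p19)}
  {x35, x36} × {p17, p18} = {(x35,p17), (x35,p18), (x36,p17), (x36,p18)}
  {x35, x36} × {p17, p19} = {(x35,p17), (x35,p19), (x36,p17), (x36,p19)}
  {x35, x36} × {p17, p18, p19} = {(x35,p17), (x35,p18), (x35,p19), (x36,p17), (x36,p18), (x36,p19)}
These 16 distinct sets form the basis B.
Close under arbitrary unions to get τ_{X×Y}; counting gives |τ_{X×Y}| = 36.


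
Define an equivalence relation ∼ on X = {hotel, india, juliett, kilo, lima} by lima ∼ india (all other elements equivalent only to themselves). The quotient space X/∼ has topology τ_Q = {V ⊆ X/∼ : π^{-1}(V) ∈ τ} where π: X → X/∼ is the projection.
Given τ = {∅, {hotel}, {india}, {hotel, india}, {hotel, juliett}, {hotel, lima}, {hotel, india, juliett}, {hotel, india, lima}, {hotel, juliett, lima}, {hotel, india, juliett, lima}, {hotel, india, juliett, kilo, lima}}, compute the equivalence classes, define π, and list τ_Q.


X/∼ = {[hotel], [india=lima], [juliett], [kilo]}; |τ_Q| = 6.

Equivalence classes: [hotel], [india=lima], [juliett], [kilo].
Quotient map π: X → X/∼ sends hotel ↦ [hotel], india ↦ [india=lima], juliett ↦ [juliett], kilo ↦ [kilo], lima ↦ [india=lima].
For each subset V ⊆ X/∼, compute π^{-1}(V) ⊆ X and check whether π^{-1}(V) ∈ τ. V is open in τ_Q iff π^{-1}(V) ∈ τ.
  V = {}: π^{-1}(V) = ∅ ∈ τ ✓.
  V = {[hotel]}: π^{-1}(V) = {hotel} ∈ τ ✓.
  V = {[india=lima]}: π^{-1}(V) = {india, lima} ∉ τ ✗.
  V = {[hotel], [india=lima]}: π^{-1}(V) = {hotel, india, lima} ∈ τ ✓.
  V = {[juliett]}: π^{-1}(V) = {juliett} ∉ τ ✗.
  V = {[hotel], [juliett]}: π^{-1}(V) = {hotel, juliett} ∈ τ ✓.
  V = {[india=lima], [juliett]}: π^{-1}(V) = {india, juliett, lima} ∉ τ ✗.
  V = {[hotel], [india=lima], [juliett]}: π^{-1}(V) = {hotel, india, juliett, lima} ∈ τ ✓.
  V = {[kilo]}: π^{-1}(V) = {kilo} ∉ τ ✗.
  V = {[hotel], [kilo]}: π^{-1}(V) = {hotel, kilo} ∉ τ ✗.
  V = {[india=lima], [kilo]}: π^{-1}(V) = {india, kilo, lima} ∉ τ ✗.
  V = {[hotel], [india=lima], [kilo]}: π^{-1}(V) = {hotel, india, kilo, lima} ∉ τ ✗.
  V = {[juliett], [kilo]}: π^{-1}(V) = {juliett, kilo} ∉ τ ✗.
  V = {[hotel], [juliett], [kilo]}: π^{-1}(V) = {hotel, juliett, kilo} ∉ τ ✗.
  V = {[india=lima], [juliett], [kilo]}: π^{-1}(V) = {india, juliett, kilo, lima} ∉ τ ✗.
  V = {[hotel], [india=lima], [juliett], [kilo]}: π^{-1}(V) = {hotel, india, juliett, kilo, lima} ∈ τ ✓.
Open sets in the quotient: τ_Q = {{}, {[hotel]}, {[hotel], [india=lima]}, {[hotel], [juliett]}, {[hotel], [india=lima], [juliett]}, {[hotel], [india=lima], [juliett], [kilo]}} (6 elements).


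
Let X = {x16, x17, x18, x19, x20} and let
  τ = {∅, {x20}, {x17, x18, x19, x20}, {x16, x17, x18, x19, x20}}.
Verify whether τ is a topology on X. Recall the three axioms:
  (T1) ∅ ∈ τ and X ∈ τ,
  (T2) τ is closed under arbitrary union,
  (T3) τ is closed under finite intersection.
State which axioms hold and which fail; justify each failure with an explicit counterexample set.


τ IS a topology on X.

Axiom (T1): ∅ ∈ τ? Yes; X ∈ τ? Yes.
Axiom (T2/T3): check pairwise unions and intersections of members of τ.
All pairwise intersections and unions checked — each lies in τ. Therefore τ satisfies (T1), (T2), (T3): it IS a topology on X.


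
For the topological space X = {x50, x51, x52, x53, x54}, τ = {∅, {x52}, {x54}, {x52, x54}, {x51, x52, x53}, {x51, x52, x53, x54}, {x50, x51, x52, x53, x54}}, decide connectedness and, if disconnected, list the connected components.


(X, τ) is connected.

Find clopen sets (U ∈ τ with X ∖ U ∈ τ):
  U = ∅, X ∖ U = {x50, x51, x52, x53, x54} — both open, so U is clopen.
  U = {x50, x51, x52, x53, x54}, X ∖ U = ∅ — both open, so U is clopen.
Only trivial clopens (∅ and X) exist, so (X, τ) is connected.
Compute connected components by grouping points that agree on all clopens:
  component: {x50, x51, x52, x53, x54}


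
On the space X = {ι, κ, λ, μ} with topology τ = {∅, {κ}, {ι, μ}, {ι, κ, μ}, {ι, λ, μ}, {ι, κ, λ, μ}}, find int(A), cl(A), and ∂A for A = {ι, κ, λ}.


int(A) = {κ}, cl(A) = {ι, κ, λ, μ}, ∂A = {ι, λ, μ}.

Closed sets in (X, τ) are complements of opens:
  closed(X, τ) = {∅, {κ}, {λ}, {κ, λ}, {ι, λ, μ}, {ι, κ, λ, μ}}.
int(A) = ⋃ {U ∈ τ : U ⊆ A}. Opens contained in A: ∅, {κ}.
Taking the union of these: int(A) = {κ}.
cl(A) = ⋂ {C closed : A ⊆ C}. Closed sets containing A: {ι, κ, λ, μ}.
Intersecting these: cl(A) = {ι, κ, λ, μ}.
∂A = cl(A) ∖ int(A) = {ι, κ, λ, μ} ∖ {κ} = {ι, λ, μ}.


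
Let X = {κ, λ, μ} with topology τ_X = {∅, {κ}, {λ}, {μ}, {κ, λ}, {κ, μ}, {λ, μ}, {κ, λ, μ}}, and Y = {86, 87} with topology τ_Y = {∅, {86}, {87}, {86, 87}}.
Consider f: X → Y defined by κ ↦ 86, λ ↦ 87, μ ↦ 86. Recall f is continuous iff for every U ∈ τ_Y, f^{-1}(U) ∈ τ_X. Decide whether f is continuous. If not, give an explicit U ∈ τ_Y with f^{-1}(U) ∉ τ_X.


f IS continuous.

Compute f^{-1}(U) for each U ∈ τ_Y:
  U = ∅: f^{-1}(U) = ∅ ∈ τ_X ✓.
  U = {86}: f^{-1}(U) = {κ, μ} ∈ τ_X ✓.
  U = {87}: f^{-1}(U) = {λ} ∈ τ_X ✓.
  U = {86, 87}: f^{-1}(U) = {κ, λ, μ} ∈ τ_X ✓.
Every preimage lies in τ_X, so f IS continuous.


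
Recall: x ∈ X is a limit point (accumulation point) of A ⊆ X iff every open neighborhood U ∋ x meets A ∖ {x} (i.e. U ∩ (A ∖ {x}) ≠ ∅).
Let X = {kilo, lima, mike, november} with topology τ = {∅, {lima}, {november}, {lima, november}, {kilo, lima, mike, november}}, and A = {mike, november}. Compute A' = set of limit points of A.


A' = {kilo, mike}

For each x ∈ X, list the open sets U ∈ τ with x ∈ U, then check whether U ∩ (A ∖ {x}) ≠ ∅ for every such U.
  x = kilo: opens ∋ x are {kilo, lima, mike, november}; each meets A ∖ {kilo}, so x IS a limit point.
  x = lima: open {lima} ∋ x has {lima} ∩ (A ∖ {lima}) = ∅, so x is NOT a limit point.
  x = mike: opens ∋ x are {kilo, lima, mike, november}; each meets A ∖ {mike}, so x IS a limit point.
  x = november: open {november} ∋ x has {november} ∩ (A ∖ {november}) = ∅, so x is NOT a limit point.
Collecting: A' = {kilo, mike}.


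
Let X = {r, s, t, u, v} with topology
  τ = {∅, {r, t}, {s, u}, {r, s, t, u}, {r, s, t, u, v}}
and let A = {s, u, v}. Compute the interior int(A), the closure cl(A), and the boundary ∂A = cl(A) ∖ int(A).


int(A) = {s, u}, cl(A) = {s, u, v}, ∂A = {v}.

Closed sets in (X, τ) are complements of opens:
  closed(X, τ) = {∅, {v}, {r, t, v}, {s, u, v}, {r, s, t, u, v}}.
int(A) = ⋃ {U ∈ τ : U ⊆ A}. Opens contained in A: ∅, {s, u}.
Taking the union of these: int(A) = {s, u}.
cl(A) = ⋂ {C closed : A ⊆ C}. Closed sets containing A: {s, u, v}, {r, s, t, u, v}.
Intersecting these: cl(A) = {s, u, v}.
∂A = cl(A) ∖ int(A) = {s, u, v} ∖ {s, u} = {v}.


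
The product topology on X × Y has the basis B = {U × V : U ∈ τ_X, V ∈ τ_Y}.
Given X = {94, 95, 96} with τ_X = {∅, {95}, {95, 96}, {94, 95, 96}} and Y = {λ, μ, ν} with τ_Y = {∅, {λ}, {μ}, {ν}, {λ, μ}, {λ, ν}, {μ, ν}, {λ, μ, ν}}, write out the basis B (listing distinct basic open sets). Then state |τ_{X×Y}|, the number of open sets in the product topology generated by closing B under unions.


Basis B = {∅ × ∅, {95} × {λ}, {95} × {μ}, {95} × {ν}, {95} × {λ, μ}, {95} × {λ, ν}, {95, 96} × {λ}, {95} × {μ, ν}, {95, 96} × {μ}, {95, 96} × {ν}, {94, 95, 96} × {λ}, {94, 95, 96} × {μ}, {94, 95, 96} × {ν}, {95} × {λ, μ, ν}, {95, 96} × {λ, μ}, {95, 96} × {λ, ν}, {95, 96} × {μ, ν}, {94, 95, 96} × {λ, μ}, {94, 95, 96} × {λ, ν}, {94, 95, 96} × {μ, ν}, {95, 96} × {λ, μ, ν}, {94, 95, 96} × {λ, μ, ν}}; |τ_{X×Y}| = 64.

Enumerate products U × V with U ∈ τ_X, V ∈ τ_Y (deduplicated):
  ∅ × ∅ = {} (∅)
  {95} × {λ} = {(95,λ)}
  {95} × {μ} = {(95,μ)}
  {95} × {ν} = {(95,ν)}
  {95} × {λ, μ} = {(95,λ), (95,μ)}
  {95} × {λ, ν} = {(95,λ), (95,ν)}
  {95, 96} × {λ} = {(95,λ), (96,λ)}
  {95} × {μ, ν} = {(95,μ), (95,ν)}
  {95, 96} × {μ} = {(95,μ), (96,μ)}
  {95, 96} × {ν} = {(95,ν), (96,ν)}
  {94, 95, 96} × {λ} = {(94,λ), (95,λ), (96,λ)}
  {94, 95, 96} × {μ} = {(94,μ), (95,μ), (96,μ)}
  {94, 95, 96} × {ν} = {(94,ν), (95,ν), (96,ν)}
  {95} × {λ, μ, ν} = {(95,λ), (95,μ), (95,ν)}
  {95, 96} × {λ, μ} = {(95,λ), (95,μ), (96,λ), (96,μ)}
  {95, 96} × {λ, ν} = {(95,λ), (95,ν), (96,λ), (96,ν)}
  {95, 96} × {μ, ν} = {(95,μ), (95,ν), (96,μ), (96,ν)}
  {94, 95, 96} × {λ, μ} = {(94,λ), (94,μ), (95,λ), (95,μ), (96,λ), (96,μ)}
  {94, 95, 96} × {λ, ν} = {(94,λ), (94,ν), (95,λ), (95,ν), (96,λ), (96,ν)}
  {94, 95, 96} × {μ, ν} = {(94,μ), (94,ν), (95,μ), (95,ν), (96,μ), (96,ν)}
  {95, 96} × {λ, μ, ν} = {(95,λ), (95,μ), (95,ν), (96,λ), (96,μ), (96,ν)}
  {94, 95, 96} × {λ, μ, ν} = {(94,λ), (94,μ), (94,ν), (95,λ), (95,μ), (95,ν), (96,λ), (96,μ), (96,ν)}
These 22 distinct sets form the basis B.
Close under arbitrary unions to get τ_{X×Y}; counting gives |τ_{X×Y}| = 64.


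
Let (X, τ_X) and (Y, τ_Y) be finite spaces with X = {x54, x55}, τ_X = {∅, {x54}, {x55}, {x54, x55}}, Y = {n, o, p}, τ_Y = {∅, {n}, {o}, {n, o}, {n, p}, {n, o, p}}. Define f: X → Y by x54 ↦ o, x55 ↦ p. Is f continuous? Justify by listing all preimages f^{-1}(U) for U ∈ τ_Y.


f IS continuous.

Compute f^{-1}(U) for each U ∈ τ_Y:
  U = ∅: f^{-1}(U) = ∅ ∈ τ_X ✓.
  U = {n}: f^{-1}(U) = ∅ ∈ τ_X ✓.
  U = {o}: f^{-1}(U) = {x54} ∈ τ_X ✓.
  U = {n, o}: f^{-1}(U) = {x54} ∈ τ_X ✓.
  U = {n, p}: f^{-1}(U) = {x55} ∈ τ_X ✓.
  U = {n, o, p}: f^{-1}(U) = {x54, x55} ∈ τ_X ✓.
Every preimage lies in τ_X, so f IS continuous.


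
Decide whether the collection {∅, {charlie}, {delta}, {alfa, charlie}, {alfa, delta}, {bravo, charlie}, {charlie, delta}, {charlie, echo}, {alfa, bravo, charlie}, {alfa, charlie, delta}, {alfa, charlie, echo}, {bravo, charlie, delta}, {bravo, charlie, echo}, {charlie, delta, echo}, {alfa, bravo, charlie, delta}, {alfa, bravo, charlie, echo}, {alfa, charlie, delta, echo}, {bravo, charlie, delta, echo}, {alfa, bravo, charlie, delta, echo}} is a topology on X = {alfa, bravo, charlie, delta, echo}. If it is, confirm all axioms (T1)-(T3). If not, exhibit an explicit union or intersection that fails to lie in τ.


τ is NOT a topology on X.

Axiom (T1): ∅ ∈ τ? Yes; X ∈ τ? Yes.
Axiom (T2/T3): check pairwise unions and intersections of members of τ.
Counterexample for (T3): {alfa, charlie} ∩ {alfa, delta} = {alfa} ∉ τ. Therefore τ is NOT a topology.


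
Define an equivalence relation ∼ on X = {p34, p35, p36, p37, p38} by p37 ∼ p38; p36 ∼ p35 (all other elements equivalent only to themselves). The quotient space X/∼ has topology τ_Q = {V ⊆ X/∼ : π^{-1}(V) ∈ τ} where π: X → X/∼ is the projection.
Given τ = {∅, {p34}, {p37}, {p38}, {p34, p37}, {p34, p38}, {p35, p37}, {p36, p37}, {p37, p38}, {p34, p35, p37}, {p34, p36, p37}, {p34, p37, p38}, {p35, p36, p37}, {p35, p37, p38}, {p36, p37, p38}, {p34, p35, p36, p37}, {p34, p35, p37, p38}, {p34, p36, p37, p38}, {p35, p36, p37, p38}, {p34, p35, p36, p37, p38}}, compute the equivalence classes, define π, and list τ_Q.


X/∼ = {[p34], [p35=p36], [p37=p38]}; |τ_Q| = 6.

Equivalence classes: [p34], [p35=p36], [p37=p38].
Quotient map π: X → X/∼ sends p34 ↦ [p34], p35 ↦ [p35=p36], p36 ↦ [p35=p36], p37 ↦ [p37=p38], p38 ↦ [p37=p38].
For each subset V ⊆ X/∼, compute π^{-1}(V) ⊆ X and check whether π^{-1}(V) ∈ τ. V is open in τ_Q iff π^{-1}(V) ∈ τ.
  V = {}: π^{-1}(V) = ∅ ∈ τ ✓.
  V = {[p34]}: π^{-1}(V) = {p34} ∈ τ ✓.
  V = {[p35=p36]}: π^{-1}(V) = {p35, p36} ∉ τ ✗.
  V = {[p34], [p35=p36]}: π^{-1}(V) = {p34, p35, p36} ∉ τ ✗.
  V = {[p37=p38]}: π^{-1}(V) = {p37, p38} ∈ τ ✓.
  V = {[p34], [p37=p38]}: π^{-1}(V) = {p34, p37, p38} ∈ τ ✓.
  V = {[p35=p36], [p37=p38]}: π^{-1}(V) = {p35, p36, p37, p38} ∈ τ ✓.
  V = {[p34], [p35=p36], [p37=p38]}: π^{-1}(V) = {p34, p35, p36, p37, p38} ∈ τ ✓.
Open sets in the quotient: τ_Q = {{}, {[p34]}, {[p37=p38]}, {[p34], [p37=p38]}, {[p35=p36], [p37=p38]}, {[p34], [p35=p36], [p37=p38]}} (6 elements).


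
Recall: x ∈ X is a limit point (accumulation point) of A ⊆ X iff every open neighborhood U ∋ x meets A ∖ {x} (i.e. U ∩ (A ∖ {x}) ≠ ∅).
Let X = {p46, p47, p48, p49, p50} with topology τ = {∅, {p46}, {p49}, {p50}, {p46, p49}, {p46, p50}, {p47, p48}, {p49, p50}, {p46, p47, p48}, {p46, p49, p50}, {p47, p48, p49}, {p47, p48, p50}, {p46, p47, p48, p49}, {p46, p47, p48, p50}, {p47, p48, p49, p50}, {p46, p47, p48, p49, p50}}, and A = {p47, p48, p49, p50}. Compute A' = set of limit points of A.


A' = {p47, p48}

For each x ∈ X, list the open sets U ∈ τ with x ∈ U, then check whether U ∩ (A ∖ {x}) ≠ ∅ for every such U.
  x = p46: open {p46} ∋ x has {p46} ∩ (A ∖ {p46}) = ∅, so x is NOT a limit point.
  x = p47: opens ∋ x are {p47, p48}, {p46, p47, p48}, {p47, p48, p49}, {p47, p48, p50}, {p46, p47, p48, p49}, {p46, p47, p48, p50}, {p47, p48, p49, p50}, {p46, p47, p48, p49, p50}; each meets A ∖ {p47}, so x IS a limit point.
  x = p48: opens ∋ x are {p47, p48}, {p46, p47, p48}, {p47, p48, p49}, {p47, p48, p50}, {p46, p47, p48, p49}, {p46, p47, p48, p50}, {p47, p48, p49, p50}, {p46, p47, p48, p49, p50}; each meets A ∖ {p48}, so x IS a limit point.
  x = p49: open {p49} ∋ x has {p49} ∩ (A ∖ {p49}) = ∅, so x is NOT a limit point.
  x = p50: open {p50} ∋ x has {p50} ∩ (A ∖ {p50}) = ∅, so x is NOT a limit point.
Collecting: A' = {p47, p48}.


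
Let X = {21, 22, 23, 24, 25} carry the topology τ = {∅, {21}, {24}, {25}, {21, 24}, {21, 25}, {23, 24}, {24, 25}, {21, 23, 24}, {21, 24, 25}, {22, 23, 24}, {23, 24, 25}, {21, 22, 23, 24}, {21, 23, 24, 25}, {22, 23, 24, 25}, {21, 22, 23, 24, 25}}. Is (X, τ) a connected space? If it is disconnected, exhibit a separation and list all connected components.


(X, τ) is disconnected; components = [{21}, {25}, {22, 23, 24}].

Find clopen sets (U ∈ τ with X ∖ U ∈ τ):
  U = ∅, X ∖ U = {21, 22, 23, 24, 25} — both open, so U is clopen.
  U = {21}, X ∖ U = {22, 23, 24, 25} — both open, so U is clopen.
  U = {25}, X ∖ U = {21, 22, 23, 24} — both open, so U is clopen.
  U = {21, 25}, X ∖ U = {22, 23, 24} — both open, so U is clopen.
  U = {22, 23, 24}, X ∖ U = {21, 25} — both open, so U is clopen.
  U = {21, 22, 23, 24}, X ∖ U = {25} — both open, so U is clopen.
  U = {22, 23, 24, 25}, X ∖ U = {21} — both open, so U is clopen.
  U = {21, 22, 23, 24, 25}, X ∖ U = ∅ — both open, so U is clopen.
Nontrivial clopen(s) exist: e.g. {21, 25}. So (X, τ) is disconnected.
Compute connected components by grouping points that agree on all clopens:
  component: {21}
  component: {25}
  component: {22, 23, 24}
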